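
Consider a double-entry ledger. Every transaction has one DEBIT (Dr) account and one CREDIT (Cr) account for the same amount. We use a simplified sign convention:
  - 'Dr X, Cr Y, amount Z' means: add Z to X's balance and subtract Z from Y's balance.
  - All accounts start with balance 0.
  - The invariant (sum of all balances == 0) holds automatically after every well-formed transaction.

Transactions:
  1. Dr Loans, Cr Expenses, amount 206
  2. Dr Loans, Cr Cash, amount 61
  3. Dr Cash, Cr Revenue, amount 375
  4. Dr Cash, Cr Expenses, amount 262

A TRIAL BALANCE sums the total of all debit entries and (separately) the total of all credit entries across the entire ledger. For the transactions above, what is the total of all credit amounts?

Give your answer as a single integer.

Txn 1: credit+=206
Txn 2: credit+=61
Txn 3: credit+=375
Txn 4: credit+=262
Total credits = 904

Answer: 904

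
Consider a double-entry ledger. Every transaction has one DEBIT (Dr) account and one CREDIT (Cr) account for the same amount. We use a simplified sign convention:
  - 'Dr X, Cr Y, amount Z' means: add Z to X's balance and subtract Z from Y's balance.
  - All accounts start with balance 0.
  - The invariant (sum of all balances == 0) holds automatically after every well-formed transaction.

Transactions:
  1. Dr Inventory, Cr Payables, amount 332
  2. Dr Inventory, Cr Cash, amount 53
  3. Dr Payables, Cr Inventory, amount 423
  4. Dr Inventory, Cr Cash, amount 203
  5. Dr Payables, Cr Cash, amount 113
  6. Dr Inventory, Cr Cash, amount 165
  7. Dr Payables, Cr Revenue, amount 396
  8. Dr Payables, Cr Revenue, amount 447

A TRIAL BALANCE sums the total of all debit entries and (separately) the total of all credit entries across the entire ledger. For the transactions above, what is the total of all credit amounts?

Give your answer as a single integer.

Txn 1: credit+=332
Txn 2: credit+=53
Txn 3: credit+=423
Txn 4: credit+=203
Txn 5: credit+=113
Txn 6: credit+=165
Txn 7: credit+=396
Txn 8: credit+=447
Total credits = 2132

Answer: 2132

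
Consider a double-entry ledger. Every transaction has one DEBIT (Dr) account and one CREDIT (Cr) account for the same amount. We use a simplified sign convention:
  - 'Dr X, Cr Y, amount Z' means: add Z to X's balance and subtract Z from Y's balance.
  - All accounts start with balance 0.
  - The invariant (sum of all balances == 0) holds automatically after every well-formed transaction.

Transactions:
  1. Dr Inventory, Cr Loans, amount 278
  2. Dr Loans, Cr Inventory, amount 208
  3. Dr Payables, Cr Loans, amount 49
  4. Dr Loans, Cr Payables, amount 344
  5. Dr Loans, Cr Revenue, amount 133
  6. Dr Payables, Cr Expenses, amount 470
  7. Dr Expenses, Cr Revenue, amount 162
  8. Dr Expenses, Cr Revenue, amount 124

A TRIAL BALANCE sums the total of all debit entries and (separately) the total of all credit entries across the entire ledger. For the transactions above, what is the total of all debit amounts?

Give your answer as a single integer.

Txn 1: debit+=278
Txn 2: debit+=208
Txn 3: debit+=49
Txn 4: debit+=344
Txn 5: debit+=133
Txn 6: debit+=470
Txn 7: debit+=162
Txn 8: debit+=124
Total debits = 1768

Answer: 1768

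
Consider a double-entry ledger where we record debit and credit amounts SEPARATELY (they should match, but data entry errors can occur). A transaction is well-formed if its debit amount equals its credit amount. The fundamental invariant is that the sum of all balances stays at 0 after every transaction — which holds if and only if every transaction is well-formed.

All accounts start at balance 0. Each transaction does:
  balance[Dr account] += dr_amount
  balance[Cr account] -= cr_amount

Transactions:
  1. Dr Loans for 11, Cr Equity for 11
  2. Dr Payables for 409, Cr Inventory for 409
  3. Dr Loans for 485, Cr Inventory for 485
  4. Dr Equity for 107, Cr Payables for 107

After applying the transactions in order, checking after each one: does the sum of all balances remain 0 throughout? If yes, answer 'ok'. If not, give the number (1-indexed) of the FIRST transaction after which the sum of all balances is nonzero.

After txn 1: dr=11 cr=11 sum_balances=0
After txn 2: dr=409 cr=409 sum_balances=0
After txn 3: dr=485 cr=485 sum_balances=0
After txn 4: dr=107 cr=107 sum_balances=0

Answer: ok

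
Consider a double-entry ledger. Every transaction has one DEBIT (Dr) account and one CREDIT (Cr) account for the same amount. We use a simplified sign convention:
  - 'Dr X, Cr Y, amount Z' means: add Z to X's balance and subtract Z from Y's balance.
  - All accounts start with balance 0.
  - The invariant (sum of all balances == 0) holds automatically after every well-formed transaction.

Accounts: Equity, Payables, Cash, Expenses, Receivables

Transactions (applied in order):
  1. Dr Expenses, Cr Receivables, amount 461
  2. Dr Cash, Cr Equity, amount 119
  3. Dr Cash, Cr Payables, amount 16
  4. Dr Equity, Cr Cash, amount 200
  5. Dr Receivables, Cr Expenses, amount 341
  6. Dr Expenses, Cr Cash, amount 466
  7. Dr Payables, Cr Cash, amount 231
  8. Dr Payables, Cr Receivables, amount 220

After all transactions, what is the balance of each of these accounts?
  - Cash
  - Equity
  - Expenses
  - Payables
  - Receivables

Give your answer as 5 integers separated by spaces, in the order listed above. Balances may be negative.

Answer: -762 81 586 435 -340

Derivation:
After txn 1 (Dr Expenses, Cr Receivables, amount 461): Expenses=461 Receivables=-461
After txn 2 (Dr Cash, Cr Equity, amount 119): Cash=119 Equity=-119 Expenses=461 Receivables=-461
After txn 3 (Dr Cash, Cr Payables, amount 16): Cash=135 Equity=-119 Expenses=461 Payables=-16 Receivables=-461
After txn 4 (Dr Equity, Cr Cash, amount 200): Cash=-65 Equity=81 Expenses=461 Payables=-16 Receivables=-461
After txn 5 (Dr Receivables, Cr Expenses, amount 341): Cash=-65 Equity=81 Expenses=120 Payables=-16 Receivables=-120
After txn 6 (Dr Expenses, Cr Cash, amount 466): Cash=-531 Equity=81 Expenses=586 Payables=-16 Receivables=-120
After txn 7 (Dr Payables, Cr Cash, amount 231): Cash=-762 Equity=81 Expenses=586 Payables=215 Receivables=-120
After txn 8 (Dr Payables, Cr Receivables, amount 220): Cash=-762 Equity=81 Expenses=586 Payables=435 Receivables=-340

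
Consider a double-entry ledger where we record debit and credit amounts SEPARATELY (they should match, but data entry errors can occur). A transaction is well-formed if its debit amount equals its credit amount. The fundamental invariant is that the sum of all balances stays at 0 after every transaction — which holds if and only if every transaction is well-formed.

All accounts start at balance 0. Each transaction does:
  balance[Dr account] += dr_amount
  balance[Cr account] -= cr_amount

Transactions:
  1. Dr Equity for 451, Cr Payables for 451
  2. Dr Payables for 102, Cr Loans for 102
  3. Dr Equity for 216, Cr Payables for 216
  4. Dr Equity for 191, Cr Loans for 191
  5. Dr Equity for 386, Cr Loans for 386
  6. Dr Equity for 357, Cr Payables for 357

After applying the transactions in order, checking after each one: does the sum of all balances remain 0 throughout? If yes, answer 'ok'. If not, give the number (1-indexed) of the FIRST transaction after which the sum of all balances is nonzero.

Answer: ok

Derivation:
After txn 1: dr=451 cr=451 sum_balances=0
After txn 2: dr=102 cr=102 sum_balances=0
After txn 3: dr=216 cr=216 sum_balances=0
After txn 4: dr=191 cr=191 sum_balances=0
After txn 5: dr=386 cr=386 sum_balances=0
After txn 6: dr=357 cr=357 sum_balances=0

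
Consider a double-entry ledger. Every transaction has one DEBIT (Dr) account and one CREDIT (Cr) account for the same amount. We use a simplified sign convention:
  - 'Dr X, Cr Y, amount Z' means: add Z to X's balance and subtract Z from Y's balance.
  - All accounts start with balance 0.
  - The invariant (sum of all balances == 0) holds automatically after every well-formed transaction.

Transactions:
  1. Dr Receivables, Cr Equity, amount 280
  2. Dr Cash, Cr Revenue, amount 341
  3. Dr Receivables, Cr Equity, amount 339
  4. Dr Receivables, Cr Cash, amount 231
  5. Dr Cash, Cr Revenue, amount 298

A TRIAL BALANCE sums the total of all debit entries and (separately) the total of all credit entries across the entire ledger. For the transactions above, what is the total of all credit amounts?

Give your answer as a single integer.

Txn 1: credit+=280
Txn 2: credit+=341
Txn 3: credit+=339
Txn 4: credit+=231
Txn 5: credit+=298
Total credits = 1489

Answer: 1489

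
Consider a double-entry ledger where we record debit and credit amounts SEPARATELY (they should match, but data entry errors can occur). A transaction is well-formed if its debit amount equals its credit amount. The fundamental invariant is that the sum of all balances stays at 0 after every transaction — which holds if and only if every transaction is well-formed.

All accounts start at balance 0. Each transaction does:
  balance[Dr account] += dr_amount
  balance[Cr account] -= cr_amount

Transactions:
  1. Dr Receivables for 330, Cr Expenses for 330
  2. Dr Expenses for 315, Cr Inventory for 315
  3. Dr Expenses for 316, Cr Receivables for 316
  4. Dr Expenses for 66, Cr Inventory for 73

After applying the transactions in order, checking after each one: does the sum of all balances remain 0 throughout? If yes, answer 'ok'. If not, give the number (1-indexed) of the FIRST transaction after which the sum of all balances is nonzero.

After txn 1: dr=330 cr=330 sum_balances=0
After txn 2: dr=315 cr=315 sum_balances=0
After txn 3: dr=316 cr=316 sum_balances=0
After txn 4: dr=66 cr=73 sum_balances=-7

Answer: 4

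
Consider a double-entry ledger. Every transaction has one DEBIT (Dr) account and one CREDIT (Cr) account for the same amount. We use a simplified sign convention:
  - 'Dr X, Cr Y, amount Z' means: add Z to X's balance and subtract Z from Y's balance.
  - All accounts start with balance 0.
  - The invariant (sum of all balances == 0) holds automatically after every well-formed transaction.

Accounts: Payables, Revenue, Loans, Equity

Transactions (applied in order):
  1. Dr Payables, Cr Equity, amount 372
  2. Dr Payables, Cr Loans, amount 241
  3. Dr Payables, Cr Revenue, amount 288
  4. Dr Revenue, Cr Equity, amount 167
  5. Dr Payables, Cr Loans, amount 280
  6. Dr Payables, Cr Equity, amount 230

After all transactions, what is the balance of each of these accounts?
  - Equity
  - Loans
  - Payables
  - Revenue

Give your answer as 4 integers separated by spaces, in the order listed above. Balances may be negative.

After txn 1 (Dr Payables, Cr Equity, amount 372): Equity=-372 Payables=372
After txn 2 (Dr Payables, Cr Loans, amount 241): Equity=-372 Loans=-241 Payables=613
After txn 3 (Dr Payables, Cr Revenue, amount 288): Equity=-372 Loans=-241 Payables=901 Revenue=-288
After txn 4 (Dr Revenue, Cr Equity, amount 167): Equity=-539 Loans=-241 Payables=901 Revenue=-121
After txn 5 (Dr Payables, Cr Loans, amount 280): Equity=-539 Loans=-521 Payables=1181 Revenue=-121
After txn 6 (Dr Payables, Cr Equity, amount 230): Equity=-769 Loans=-521 Payables=1411 Revenue=-121

Answer: -769 -521 1411 -121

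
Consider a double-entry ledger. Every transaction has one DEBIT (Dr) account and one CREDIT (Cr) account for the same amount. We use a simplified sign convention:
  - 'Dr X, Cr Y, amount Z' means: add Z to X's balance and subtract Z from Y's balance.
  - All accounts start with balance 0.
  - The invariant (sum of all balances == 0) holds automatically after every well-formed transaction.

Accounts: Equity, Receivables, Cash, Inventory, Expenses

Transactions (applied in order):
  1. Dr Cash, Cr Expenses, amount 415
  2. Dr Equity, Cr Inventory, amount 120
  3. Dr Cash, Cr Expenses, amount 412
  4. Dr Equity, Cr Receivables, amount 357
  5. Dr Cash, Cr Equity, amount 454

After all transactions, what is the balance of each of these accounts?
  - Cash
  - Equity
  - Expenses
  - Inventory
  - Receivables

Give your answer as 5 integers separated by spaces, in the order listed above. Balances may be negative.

Answer: 1281 23 -827 -120 -357

Derivation:
After txn 1 (Dr Cash, Cr Expenses, amount 415): Cash=415 Expenses=-415
After txn 2 (Dr Equity, Cr Inventory, amount 120): Cash=415 Equity=120 Expenses=-415 Inventory=-120
After txn 3 (Dr Cash, Cr Expenses, amount 412): Cash=827 Equity=120 Expenses=-827 Inventory=-120
After txn 4 (Dr Equity, Cr Receivables, amount 357): Cash=827 Equity=477 Expenses=-827 Inventory=-120 Receivables=-357
After txn 5 (Dr Cash, Cr Equity, amount 454): Cash=1281 Equity=23 Expenses=-827 Inventory=-120 Receivables=-357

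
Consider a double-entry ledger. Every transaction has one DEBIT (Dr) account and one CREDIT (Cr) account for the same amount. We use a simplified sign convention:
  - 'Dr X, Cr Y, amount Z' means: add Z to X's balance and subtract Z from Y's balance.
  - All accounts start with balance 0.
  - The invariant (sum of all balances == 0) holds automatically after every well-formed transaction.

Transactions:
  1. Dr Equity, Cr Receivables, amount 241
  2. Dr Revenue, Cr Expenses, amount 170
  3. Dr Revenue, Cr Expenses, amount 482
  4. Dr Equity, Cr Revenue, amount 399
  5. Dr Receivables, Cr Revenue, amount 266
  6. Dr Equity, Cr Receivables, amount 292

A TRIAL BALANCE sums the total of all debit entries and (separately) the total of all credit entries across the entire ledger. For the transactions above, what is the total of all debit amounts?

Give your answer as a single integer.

Answer: 1850

Derivation:
Txn 1: debit+=241
Txn 2: debit+=170
Txn 3: debit+=482
Txn 4: debit+=399
Txn 5: debit+=266
Txn 6: debit+=292
Total debits = 1850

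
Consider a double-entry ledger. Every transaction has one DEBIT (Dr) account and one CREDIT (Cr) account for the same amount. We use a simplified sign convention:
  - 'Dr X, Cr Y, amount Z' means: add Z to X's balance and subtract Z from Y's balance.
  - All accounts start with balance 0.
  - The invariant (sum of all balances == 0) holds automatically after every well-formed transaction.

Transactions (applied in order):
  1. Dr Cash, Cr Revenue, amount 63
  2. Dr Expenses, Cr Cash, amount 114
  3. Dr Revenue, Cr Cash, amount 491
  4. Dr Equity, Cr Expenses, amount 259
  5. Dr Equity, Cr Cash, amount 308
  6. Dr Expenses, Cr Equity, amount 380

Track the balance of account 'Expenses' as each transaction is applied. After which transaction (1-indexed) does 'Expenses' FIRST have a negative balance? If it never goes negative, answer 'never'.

Answer: 4

Derivation:
After txn 1: Expenses=0
After txn 2: Expenses=114
After txn 3: Expenses=114
After txn 4: Expenses=-145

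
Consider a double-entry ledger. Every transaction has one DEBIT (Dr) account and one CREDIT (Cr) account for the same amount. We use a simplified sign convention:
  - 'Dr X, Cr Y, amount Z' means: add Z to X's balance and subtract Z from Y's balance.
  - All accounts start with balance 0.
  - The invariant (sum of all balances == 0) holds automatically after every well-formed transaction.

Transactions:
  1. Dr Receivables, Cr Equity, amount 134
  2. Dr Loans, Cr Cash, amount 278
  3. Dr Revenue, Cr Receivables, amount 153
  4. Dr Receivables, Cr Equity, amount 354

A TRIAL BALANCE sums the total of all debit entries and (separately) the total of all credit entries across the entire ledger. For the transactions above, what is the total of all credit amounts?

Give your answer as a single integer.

Txn 1: credit+=134
Txn 2: credit+=278
Txn 3: credit+=153
Txn 4: credit+=354
Total credits = 919

Answer: 919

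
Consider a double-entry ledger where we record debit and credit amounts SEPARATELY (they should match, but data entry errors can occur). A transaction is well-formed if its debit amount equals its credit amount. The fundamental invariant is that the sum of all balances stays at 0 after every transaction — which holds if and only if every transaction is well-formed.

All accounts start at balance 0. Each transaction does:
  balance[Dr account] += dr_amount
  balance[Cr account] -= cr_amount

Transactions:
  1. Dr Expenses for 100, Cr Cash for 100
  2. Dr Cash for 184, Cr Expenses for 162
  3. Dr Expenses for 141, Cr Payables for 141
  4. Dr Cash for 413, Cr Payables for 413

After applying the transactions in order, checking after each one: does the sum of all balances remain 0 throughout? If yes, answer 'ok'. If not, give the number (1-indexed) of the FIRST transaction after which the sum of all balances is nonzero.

Answer: 2

Derivation:
After txn 1: dr=100 cr=100 sum_balances=0
After txn 2: dr=184 cr=162 sum_balances=22
After txn 3: dr=141 cr=141 sum_balances=22
After txn 4: dr=413 cr=413 sum_balances=22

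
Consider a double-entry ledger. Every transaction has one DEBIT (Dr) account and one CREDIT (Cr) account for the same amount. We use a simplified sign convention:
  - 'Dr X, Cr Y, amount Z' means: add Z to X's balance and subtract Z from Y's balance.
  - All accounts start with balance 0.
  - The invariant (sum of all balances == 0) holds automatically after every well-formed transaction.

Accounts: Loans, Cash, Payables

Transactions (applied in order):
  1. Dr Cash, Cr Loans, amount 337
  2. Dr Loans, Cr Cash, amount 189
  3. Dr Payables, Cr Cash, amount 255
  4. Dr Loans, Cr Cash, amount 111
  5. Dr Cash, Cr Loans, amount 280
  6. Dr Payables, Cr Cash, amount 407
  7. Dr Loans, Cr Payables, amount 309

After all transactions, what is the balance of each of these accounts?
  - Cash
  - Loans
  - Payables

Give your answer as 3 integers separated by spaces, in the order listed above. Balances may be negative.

Answer: -345 -8 353

Derivation:
After txn 1 (Dr Cash, Cr Loans, amount 337): Cash=337 Loans=-337
After txn 2 (Dr Loans, Cr Cash, amount 189): Cash=148 Loans=-148
After txn 3 (Dr Payables, Cr Cash, amount 255): Cash=-107 Loans=-148 Payables=255
After txn 4 (Dr Loans, Cr Cash, amount 111): Cash=-218 Loans=-37 Payables=255
After txn 5 (Dr Cash, Cr Loans, amount 280): Cash=62 Loans=-317 Payables=255
After txn 6 (Dr Payables, Cr Cash, amount 407): Cash=-345 Loans=-317 Payables=662
After txn 7 (Dr Loans, Cr Payables, amount 309): Cash=-345 Loans=-8 Payables=353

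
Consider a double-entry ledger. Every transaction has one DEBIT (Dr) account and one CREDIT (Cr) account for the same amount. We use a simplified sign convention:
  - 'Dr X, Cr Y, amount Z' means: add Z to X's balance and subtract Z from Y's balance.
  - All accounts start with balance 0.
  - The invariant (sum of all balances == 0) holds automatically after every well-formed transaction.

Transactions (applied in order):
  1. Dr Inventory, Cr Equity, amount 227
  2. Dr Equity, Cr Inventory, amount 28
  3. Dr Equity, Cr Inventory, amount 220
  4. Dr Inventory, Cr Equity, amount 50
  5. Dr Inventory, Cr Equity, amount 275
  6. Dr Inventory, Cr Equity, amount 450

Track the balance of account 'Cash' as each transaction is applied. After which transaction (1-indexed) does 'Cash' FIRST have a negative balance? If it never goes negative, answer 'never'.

After txn 1: Cash=0
After txn 2: Cash=0
After txn 3: Cash=0
After txn 4: Cash=0
After txn 5: Cash=0
After txn 6: Cash=0

Answer: never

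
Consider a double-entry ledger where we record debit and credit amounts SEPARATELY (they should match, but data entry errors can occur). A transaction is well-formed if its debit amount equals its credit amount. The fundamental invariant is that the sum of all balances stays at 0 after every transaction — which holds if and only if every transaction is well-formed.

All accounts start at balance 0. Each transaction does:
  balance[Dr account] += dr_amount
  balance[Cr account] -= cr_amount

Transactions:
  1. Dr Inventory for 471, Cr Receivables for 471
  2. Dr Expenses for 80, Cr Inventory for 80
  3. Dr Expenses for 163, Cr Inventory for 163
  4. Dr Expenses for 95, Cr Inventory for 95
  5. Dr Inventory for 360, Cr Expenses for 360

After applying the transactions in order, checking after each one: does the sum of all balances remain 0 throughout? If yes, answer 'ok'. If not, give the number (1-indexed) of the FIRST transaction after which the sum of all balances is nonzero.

After txn 1: dr=471 cr=471 sum_balances=0
After txn 2: dr=80 cr=80 sum_balances=0
After txn 3: dr=163 cr=163 sum_balances=0
After txn 4: dr=95 cr=95 sum_balances=0
After txn 5: dr=360 cr=360 sum_balances=0

Answer: ok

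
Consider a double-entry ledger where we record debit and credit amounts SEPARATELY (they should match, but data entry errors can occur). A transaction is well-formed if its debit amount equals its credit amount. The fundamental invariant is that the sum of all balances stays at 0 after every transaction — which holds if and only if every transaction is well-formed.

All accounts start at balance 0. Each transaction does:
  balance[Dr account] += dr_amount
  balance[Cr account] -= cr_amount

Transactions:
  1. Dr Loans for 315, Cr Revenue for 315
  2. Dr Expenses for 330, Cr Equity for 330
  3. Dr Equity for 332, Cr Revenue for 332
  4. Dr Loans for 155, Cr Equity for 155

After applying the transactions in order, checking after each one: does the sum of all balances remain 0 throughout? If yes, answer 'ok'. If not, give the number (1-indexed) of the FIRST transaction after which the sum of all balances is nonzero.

Answer: ok

Derivation:
After txn 1: dr=315 cr=315 sum_balances=0
After txn 2: dr=330 cr=330 sum_balances=0
After txn 3: dr=332 cr=332 sum_balances=0
After txn 4: dr=155 cr=155 sum_balances=0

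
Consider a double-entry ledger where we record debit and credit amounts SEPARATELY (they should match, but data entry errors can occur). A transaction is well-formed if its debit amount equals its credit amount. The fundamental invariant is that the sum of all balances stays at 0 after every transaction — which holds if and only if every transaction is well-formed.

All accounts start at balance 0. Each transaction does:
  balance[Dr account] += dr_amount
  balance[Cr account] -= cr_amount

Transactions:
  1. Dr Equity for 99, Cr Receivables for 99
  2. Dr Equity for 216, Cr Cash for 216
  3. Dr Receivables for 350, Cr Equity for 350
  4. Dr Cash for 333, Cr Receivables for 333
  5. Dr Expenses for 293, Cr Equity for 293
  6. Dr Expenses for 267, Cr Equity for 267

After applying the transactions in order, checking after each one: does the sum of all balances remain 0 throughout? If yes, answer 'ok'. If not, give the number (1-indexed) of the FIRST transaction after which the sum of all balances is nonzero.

After txn 1: dr=99 cr=99 sum_balances=0
After txn 2: dr=216 cr=216 sum_balances=0
After txn 3: dr=350 cr=350 sum_balances=0
After txn 4: dr=333 cr=333 sum_balances=0
After txn 5: dr=293 cr=293 sum_balances=0
After txn 6: dr=267 cr=267 sum_balances=0

Answer: ok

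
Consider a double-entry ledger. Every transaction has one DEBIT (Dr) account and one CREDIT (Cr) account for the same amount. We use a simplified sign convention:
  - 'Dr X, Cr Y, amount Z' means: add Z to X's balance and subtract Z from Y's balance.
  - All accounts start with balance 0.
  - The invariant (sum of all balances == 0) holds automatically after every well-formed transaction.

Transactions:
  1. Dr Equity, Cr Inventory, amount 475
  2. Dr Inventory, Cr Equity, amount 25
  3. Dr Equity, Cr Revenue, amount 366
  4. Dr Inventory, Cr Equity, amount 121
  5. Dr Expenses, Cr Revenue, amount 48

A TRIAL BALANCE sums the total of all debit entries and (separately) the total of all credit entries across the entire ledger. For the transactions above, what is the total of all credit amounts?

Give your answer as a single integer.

Txn 1: credit+=475
Txn 2: credit+=25
Txn 3: credit+=366
Txn 4: credit+=121
Txn 5: credit+=48
Total credits = 1035

Answer: 1035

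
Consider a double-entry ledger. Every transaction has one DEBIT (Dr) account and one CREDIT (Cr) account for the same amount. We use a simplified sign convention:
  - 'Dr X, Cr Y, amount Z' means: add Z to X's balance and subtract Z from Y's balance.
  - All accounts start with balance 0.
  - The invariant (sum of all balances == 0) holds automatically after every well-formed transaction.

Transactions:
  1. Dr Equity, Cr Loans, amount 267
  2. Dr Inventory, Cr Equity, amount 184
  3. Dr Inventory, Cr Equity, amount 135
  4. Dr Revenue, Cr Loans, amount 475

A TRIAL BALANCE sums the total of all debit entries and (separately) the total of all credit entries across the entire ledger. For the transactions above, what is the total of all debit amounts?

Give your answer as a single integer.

Answer: 1061

Derivation:
Txn 1: debit+=267
Txn 2: debit+=184
Txn 3: debit+=135
Txn 4: debit+=475
Total debits = 1061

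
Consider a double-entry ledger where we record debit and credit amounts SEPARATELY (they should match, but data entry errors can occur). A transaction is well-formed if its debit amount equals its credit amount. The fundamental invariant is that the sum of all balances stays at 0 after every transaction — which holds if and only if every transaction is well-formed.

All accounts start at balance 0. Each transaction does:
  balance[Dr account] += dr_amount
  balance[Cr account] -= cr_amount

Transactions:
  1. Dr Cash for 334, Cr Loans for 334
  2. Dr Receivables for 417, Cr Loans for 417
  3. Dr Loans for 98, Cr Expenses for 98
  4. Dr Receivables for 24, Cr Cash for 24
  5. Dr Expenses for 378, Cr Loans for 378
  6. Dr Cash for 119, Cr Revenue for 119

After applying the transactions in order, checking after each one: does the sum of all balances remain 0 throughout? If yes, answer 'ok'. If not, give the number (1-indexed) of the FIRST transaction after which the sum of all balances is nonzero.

After txn 1: dr=334 cr=334 sum_balances=0
After txn 2: dr=417 cr=417 sum_balances=0
After txn 3: dr=98 cr=98 sum_balances=0
After txn 4: dr=24 cr=24 sum_balances=0
After txn 5: dr=378 cr=378 sum_balances=0
After txn 6: dr=119 cr=119 sum_balances=0

Answer: ok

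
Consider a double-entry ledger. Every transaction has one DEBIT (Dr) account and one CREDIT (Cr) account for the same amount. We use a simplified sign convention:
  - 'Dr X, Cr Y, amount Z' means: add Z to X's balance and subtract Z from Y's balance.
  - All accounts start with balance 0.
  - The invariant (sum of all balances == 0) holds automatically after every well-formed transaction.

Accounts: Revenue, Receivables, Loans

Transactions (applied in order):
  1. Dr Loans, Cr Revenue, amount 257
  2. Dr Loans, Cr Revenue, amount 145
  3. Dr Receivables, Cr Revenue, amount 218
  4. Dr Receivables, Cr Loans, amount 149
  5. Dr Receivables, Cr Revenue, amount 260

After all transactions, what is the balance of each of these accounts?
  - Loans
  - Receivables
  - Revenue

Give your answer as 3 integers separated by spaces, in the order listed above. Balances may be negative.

After txn 1 (Dr Loans, Cr Revenue, amount 257): Loans=257 Revenue=-257
After txn 2 (Dr Loans, Cr Revenue, amount 145): Loans=402 Revenue=-402
After txn 3 (Dr Receivables, Cr Revenue, amount 218): Loans=402 Receivables=218 Revenue=-620
After txn 4 (Dr Receivables, Cr Loans, amount 149): Loans=253 Receivables=367 Revenue=-620
After txn 5 (Dr Receivables, Cr Revenue, amount 260): Loans=253 Receivables=627 Revenue=-880

Answer: 253 627 -880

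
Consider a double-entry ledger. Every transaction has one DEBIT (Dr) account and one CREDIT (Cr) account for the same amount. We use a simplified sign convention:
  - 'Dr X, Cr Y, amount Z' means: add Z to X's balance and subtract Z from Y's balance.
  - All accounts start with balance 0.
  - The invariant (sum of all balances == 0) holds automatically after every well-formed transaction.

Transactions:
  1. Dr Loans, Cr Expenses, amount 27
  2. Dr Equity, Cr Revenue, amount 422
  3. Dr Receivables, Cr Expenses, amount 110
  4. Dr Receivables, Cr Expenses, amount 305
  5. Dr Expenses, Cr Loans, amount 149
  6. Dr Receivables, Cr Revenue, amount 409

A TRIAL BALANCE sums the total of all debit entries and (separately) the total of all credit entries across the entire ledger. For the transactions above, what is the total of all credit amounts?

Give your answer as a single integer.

Txn 1: credit+=27
Txn 2: credit+=422
Txn 3: credit+=110
Txn 4: credit+=305
Txn 5: credit+=149
Txn 6: credit+=409
Total credits = 1422

Answer: 1422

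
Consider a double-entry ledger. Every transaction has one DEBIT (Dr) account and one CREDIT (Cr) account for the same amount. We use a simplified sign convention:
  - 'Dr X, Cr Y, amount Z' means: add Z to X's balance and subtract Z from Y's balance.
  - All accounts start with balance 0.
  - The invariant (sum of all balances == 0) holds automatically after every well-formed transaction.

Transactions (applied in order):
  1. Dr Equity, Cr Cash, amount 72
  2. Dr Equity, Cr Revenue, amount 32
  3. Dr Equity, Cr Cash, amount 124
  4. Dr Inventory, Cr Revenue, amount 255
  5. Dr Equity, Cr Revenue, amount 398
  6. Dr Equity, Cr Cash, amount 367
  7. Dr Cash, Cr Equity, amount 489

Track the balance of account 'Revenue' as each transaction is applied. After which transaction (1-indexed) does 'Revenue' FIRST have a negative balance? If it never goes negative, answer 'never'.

After txn 1: Revenue=0
After txn 2: Revenue=-32

Answer: 2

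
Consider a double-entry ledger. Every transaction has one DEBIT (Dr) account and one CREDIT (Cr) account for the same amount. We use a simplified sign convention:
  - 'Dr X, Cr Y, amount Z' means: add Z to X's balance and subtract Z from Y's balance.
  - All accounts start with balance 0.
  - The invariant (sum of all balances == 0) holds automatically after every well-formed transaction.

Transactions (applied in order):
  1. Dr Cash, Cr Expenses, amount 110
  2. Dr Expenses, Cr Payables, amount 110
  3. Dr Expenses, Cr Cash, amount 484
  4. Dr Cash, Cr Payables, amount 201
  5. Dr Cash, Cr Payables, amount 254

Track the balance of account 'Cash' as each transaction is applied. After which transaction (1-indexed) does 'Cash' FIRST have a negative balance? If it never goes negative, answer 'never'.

After txn 1: Cash=110
After txn 2: Cash=110
After txn 3: Cash=-374

Answer: 3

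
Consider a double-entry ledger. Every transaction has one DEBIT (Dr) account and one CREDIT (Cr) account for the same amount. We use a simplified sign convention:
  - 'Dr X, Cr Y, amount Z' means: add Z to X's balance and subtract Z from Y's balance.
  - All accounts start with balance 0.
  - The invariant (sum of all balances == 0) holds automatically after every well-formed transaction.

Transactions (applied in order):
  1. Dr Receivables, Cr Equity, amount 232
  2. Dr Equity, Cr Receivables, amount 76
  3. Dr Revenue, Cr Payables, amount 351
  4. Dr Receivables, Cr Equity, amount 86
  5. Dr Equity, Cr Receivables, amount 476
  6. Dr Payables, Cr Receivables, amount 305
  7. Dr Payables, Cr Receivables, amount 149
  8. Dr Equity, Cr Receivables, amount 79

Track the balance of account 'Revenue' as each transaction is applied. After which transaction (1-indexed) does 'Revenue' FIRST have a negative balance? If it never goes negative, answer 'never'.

After txn 1: Revenue=0
After txn 2: Revenue=0
After txn 3: Revenue=351
After txn 4: Revenue=351
After txn 5: Revenue=351
After txn 6: Revenue=351
After txn 7: Revenue=351
After txn 8: Revenue=351

Answer: never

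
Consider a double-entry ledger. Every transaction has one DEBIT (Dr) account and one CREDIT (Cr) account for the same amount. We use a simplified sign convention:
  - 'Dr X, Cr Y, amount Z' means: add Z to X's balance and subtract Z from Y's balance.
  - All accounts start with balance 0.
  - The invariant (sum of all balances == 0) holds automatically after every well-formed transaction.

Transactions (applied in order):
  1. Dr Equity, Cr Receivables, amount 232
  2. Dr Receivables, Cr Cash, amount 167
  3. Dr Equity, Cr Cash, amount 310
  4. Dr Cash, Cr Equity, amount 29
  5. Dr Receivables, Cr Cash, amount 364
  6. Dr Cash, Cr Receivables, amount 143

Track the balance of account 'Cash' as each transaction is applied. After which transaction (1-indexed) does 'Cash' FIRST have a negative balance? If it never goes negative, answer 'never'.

After txn 1: Cash=0
After txn 2: Cash=-167

Answer: 2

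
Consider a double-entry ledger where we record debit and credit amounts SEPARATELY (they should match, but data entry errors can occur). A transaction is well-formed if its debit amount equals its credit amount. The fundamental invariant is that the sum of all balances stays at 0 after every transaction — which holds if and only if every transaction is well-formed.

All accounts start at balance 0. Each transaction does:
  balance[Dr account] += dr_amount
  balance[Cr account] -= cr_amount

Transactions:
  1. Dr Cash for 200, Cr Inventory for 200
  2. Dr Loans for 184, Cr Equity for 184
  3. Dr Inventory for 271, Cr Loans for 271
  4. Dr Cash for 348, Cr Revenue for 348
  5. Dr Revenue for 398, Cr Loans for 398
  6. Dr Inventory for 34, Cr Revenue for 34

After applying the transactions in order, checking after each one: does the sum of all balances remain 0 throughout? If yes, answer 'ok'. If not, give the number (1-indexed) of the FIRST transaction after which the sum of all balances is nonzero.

Answer: ok

Derivation:
After txn 1: dr=200 cr=200 sum_balances=0
After txn 2: dr=184 cr=184 sum_balances=0
After txn 3: dr=271 cr=271 sum_balances=0
After txn 4: dr=348 cr=348 sum_balances=0
After txn 5: dr=398 cr=398 sum_balances=0
After txn 6: dr=34 cr=34 sum_balances=0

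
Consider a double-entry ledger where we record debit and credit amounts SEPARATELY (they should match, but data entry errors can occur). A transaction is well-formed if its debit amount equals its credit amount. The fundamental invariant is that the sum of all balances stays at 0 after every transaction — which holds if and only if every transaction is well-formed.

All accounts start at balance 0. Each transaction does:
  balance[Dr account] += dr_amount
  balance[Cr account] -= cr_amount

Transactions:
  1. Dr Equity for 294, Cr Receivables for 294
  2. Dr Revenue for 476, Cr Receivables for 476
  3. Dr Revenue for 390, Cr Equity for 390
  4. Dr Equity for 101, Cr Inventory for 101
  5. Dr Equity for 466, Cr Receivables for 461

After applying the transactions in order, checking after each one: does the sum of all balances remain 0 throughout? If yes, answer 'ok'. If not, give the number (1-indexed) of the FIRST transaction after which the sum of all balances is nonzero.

After txn 1: dr=294 cr=294 sum_balances=0
After txn 2: dr=476 cr=476 sum_balances=0
After txn 3: dr=390 cr=390 sum_balances=0
After txn 4: dr=101 cr=101 sum_balances=0
After txn 5: dr=466 cr=461 sum_balances=5

Answer: 5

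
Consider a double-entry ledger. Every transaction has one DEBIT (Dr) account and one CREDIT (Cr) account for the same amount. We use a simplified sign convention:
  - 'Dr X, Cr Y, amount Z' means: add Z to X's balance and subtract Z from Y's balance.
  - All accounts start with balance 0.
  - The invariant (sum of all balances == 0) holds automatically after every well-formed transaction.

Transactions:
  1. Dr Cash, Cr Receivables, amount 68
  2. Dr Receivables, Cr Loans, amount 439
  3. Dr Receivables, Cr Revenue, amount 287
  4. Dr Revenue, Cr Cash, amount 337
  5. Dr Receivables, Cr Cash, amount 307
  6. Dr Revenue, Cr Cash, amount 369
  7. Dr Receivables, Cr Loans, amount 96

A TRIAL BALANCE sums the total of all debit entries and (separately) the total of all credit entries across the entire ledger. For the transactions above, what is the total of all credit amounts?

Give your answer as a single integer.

Answer: 1903

Derivation:
Txn 1: credit+=68
Txn 2: credit+=439
Txn 3: credit+=287
Txn 4: credit+=337
Txn 5: credit+=307
Txn 6: credit+=369
Txn 7: credit+=96
Total credits = 1903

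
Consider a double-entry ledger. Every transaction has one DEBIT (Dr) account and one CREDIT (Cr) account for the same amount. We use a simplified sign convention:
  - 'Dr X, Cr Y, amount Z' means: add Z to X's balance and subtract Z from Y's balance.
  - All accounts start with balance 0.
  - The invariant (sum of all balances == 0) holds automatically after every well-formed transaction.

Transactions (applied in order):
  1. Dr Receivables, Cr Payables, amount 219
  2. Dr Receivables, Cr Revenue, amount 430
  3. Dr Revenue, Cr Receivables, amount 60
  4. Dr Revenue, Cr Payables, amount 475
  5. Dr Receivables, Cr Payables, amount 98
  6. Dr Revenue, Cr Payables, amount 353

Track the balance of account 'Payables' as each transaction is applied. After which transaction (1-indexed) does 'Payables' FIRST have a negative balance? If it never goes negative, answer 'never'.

Answer: 1

Derivation:
After txn 1: Payables=-219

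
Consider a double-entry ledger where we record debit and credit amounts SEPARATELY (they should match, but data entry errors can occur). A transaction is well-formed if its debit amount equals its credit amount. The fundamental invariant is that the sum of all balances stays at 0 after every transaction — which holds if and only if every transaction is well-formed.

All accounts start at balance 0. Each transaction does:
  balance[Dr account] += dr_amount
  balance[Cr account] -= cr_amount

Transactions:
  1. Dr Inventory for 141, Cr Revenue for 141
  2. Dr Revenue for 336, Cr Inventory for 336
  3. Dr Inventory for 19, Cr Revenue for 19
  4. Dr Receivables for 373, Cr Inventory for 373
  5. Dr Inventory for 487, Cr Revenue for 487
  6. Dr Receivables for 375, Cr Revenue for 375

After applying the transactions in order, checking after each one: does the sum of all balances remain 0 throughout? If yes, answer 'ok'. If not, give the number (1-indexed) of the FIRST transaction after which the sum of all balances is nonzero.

After txn 1: dr=141 cr=141 sum_balances=0
After txn 2: dr=336 cr=336 sum_balances=0
After txn 3: dr=19 cr=19 sum_balances=0
After txn 4: dr=373 cr=373 sum_balances=0
After txn 5: dr=487 cr=487 sum_balances=0
After txn 6: dr=375 cr=375 sum_balances=0

Answer: ok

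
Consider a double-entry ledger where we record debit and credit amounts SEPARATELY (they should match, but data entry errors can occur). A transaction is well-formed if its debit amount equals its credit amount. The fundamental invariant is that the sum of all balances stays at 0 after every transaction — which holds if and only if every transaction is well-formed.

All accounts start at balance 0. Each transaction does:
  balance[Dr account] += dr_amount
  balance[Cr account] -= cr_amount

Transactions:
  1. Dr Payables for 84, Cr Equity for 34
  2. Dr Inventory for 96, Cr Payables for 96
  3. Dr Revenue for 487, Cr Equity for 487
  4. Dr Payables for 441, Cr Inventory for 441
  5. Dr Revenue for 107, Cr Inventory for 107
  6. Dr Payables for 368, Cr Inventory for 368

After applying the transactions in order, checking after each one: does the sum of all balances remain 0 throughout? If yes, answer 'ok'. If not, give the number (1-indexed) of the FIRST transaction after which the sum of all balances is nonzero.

After txn 1: dr=84 cr=34 sum_balances=50
After txn 2: dr=96 cr=96 sum_balances=50
After txn 3: dr=487 cr=487 sum_balances=50
After txn 4: dr=441 cr=441 sum_balances=50
After txn 5: dr=107 cr=107 sum_balances=50
After txn 6: dr=368 cr=368 sum_balances=50

Answer: 1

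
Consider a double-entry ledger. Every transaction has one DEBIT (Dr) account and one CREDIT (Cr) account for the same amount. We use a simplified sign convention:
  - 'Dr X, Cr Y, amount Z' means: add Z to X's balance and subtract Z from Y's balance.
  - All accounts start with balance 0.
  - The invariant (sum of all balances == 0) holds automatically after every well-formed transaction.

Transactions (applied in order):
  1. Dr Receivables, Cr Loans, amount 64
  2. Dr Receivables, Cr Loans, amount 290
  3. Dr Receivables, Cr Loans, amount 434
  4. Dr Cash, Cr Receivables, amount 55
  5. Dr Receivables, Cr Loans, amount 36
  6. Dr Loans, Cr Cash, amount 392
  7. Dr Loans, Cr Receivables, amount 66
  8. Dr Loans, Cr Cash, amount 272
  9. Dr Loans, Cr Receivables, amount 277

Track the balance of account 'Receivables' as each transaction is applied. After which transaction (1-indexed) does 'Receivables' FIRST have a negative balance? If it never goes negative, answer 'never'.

After txn 1: Receivables=64
After txn 2: Receivables=354
After txn 3: Receivables=788
After txn 4: Receivables=733
After txn 5: Receivables=769
After txn 6: Receivables=769
After txn 7: Receivables=703
After txn 8: Receivables=703
After txn 9: Receivables=426

Answer: never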